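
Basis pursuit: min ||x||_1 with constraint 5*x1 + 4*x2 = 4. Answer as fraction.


Axis intercepts:
  x1 = 4/5, x2 = 0: L1 = 4/5
  x1 = 0, x2 = 1: L1 = 1
x* = (4/5, 0)
||x*||_1 = 4/5.

4/5


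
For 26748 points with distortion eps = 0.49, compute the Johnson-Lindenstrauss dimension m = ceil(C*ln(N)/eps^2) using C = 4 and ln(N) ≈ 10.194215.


ln(26748) ≈ 10.194215.
eps^2 = 0.49^2 = 0.2401.
C*ln(N)/eps^2 ≈ 4*10.194215/0.2401 ≈ 169.8328.
m = ceil(169.8328) = 170.

170


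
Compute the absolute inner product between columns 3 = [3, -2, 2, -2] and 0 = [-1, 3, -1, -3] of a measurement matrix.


Inner product: 3*-1 + -2*3 + 2*-1 + -2*-3
Products: [-3, -6, -2, 6]
Sum = -5.
|dot| = 5.

5


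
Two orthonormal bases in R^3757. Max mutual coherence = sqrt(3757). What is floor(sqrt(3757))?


61^2 = 3721 <= 3757 < 3844 = 62^2, so 61 <= sqrt(3757) < 62.
floor(sqrt(3757)) = 61.

61


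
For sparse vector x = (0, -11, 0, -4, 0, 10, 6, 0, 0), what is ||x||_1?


Non-zero entries: [(1, -11), (3, -4), (5, 10), (6, 6)]
Absolute values: [11, 4, 10, 6]
||x||_1 = sum = 31.

31


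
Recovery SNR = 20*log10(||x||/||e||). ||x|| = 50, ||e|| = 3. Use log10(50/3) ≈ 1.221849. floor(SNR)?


||x||/||e|| = 50/3.
log10(50/3) ≈ 1.221849.
20*log10(||x||/||e||) ≈ 20*1.221849 = 24.43698.
floor(24.43698) = 24.

24


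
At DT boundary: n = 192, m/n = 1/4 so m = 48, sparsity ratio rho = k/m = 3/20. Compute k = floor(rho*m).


m = 1/4*192 = 48.
rho = 3/20.
rho*m = 3/20*48 = 7.2.
k = floor(7.2) = 7.

7


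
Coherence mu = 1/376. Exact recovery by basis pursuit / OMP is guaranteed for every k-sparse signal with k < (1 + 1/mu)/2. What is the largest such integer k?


1/mu = 376.
1 + 1/mu = 377.
(1 + 1/mu)/2 = 188.5 is not an integer, so k_max = floor(188.5) = 188.

188


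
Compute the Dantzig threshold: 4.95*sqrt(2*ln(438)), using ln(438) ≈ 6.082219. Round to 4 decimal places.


ln(438) ≈ 6.082219.
2*ln(n) ≈ 12.164438.
sqrt(2*ln(n)) ≈ sqrt(12.164438) ≈ 3.487755.
threshold ≈ 4.95*3.487755 = 17.26438725 ≈ 17.2644.

17.2644


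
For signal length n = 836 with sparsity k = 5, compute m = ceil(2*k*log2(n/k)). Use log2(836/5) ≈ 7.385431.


log2(n/k) = log2(836/5) ≈ 7.385431.
2*k*log2(n/k) ≈ 2*5*7.385431 = 73.85431.
m = ceil(73.85431) = 74.

74


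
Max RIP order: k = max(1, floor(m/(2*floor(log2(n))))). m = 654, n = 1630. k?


floor(log2(1630)) = 10.
2*10 = 20.
m/(2*floor(log2(n))) = 654/20 ≈ 32.7.
floor = 32.
k = max(1, 32) = 32.

32


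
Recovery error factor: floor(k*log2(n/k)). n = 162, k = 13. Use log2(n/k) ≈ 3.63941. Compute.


log2(n/k) = log2(162/13) ≈ 3.63941.
k*log2(n/k) ≈ 13*3.63941 = 47.31233.
floor(47.31233) = 47.

47


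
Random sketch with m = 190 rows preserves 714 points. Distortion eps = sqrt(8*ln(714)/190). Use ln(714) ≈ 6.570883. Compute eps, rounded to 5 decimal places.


ln(714) ≈ 6.570883.
8*ln(N)/m ≈ 8*6.570883/190 ≈ 0.27666876.
eps = sqrt(0.27666876) ≈ 0.5259931 ≈ 0.52599.

0.52599


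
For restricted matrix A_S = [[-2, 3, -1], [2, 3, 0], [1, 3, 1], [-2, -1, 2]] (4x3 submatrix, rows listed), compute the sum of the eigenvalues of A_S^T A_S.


Sum of eigenvalues of A_S^T A_S = trace(A_S^T A_S) = sum of squared column norms of A_S.
A_S^T A_S diagonal: [13, 28, 6].
trace = 13 + 28 + 6 = 47.

47


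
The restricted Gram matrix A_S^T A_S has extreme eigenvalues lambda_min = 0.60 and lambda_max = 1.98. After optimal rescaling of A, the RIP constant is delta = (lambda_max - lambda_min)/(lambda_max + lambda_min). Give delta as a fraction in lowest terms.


lambda_max - lambda_min = 1.98 - 0.60 = 1.38.
lambda_max + lambda_min = 1.98 + 0.60 = 2.58.
delta = 1.38/2.58 = 138/258 = 23/43.

23/43


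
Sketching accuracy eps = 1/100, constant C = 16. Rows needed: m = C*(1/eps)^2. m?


1/eps = 100.
(1/eps)^2 = 10000.
m = 16*10000 = 160000.

160000


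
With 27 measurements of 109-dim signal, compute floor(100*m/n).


100*m/n = 100*27/109 ≈ 24.7706.
floor = 24.

24


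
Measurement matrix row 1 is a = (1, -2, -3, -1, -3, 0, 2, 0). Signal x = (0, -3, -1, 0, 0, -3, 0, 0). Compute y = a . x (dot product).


Non-zero terms: ['-2*-3', '-3*-1', '0*-3']
Products: [6, 3, 0]
y = sum = 9.

9


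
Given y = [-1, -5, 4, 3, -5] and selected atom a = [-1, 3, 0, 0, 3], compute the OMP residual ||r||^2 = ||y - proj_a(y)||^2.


a^T a = 19.
a^T y = -29.
coeff = -29/19 = -29/19.
||r||^2 = 603/19.

603/19


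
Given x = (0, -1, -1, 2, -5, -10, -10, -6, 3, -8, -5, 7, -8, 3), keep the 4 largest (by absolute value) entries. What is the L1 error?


Sorted |x_i| descending: [10, 10, 8, 8, 7, 6, 5, 5, 3, 3, 2, 1, 1, 0]
Keep top 4: [10, 10, 8, 8]
Tail entries: [7, 6, 5, 5, 3, 3, 2, 1, 1, 0]
L1 error = sum of tail = 33.

33


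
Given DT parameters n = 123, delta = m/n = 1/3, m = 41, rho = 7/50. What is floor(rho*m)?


m = 1/3*123 = 41.
rho = 7/50.
rho*m = 7/50*41 = 5.74.
k = floor(5.74) = 5.

5


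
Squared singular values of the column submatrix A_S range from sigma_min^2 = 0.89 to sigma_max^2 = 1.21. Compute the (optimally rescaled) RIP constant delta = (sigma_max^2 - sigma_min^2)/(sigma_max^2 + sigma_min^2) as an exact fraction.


lambda_max - lambda_min = 1.21 - 0.89 = 0.32.
lambda_max + lambda_min = 1.21 + 0.89 = 2.10.
delta = 0.32/2.10 = 32/210 = 16/105.

16/105


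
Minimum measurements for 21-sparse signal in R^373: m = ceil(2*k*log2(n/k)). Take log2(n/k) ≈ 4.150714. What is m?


log2(n/k) = log2(373/21) ≈ 4.150714.
2*k*log2(n/k) ≈ 2*21*4.150714 = 174.329988.
m = ceil(174.329988) = 175.

175


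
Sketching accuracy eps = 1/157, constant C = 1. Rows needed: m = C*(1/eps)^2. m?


1/eps = 157.
(1/eps)^2 = 24649.
m = 1*24649 = 24649.

24649


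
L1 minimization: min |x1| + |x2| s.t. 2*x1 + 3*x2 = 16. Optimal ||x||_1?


Axis intercepts:
  x1 = 8, x2 = 0: L1 = 8
  x1 = 0, x2 = 16/3: L1 = 16/3
x* = (0, 16/3)
||x*||_1 = 16/3.

16/3


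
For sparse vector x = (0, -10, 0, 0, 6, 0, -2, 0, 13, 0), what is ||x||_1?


Non-zero entries: [(1, -10), (4, 6), (6, -2), (8, 13)]
Absolute values: [10, 6, 2, 13]
||x||_1 = sum = 31.

31


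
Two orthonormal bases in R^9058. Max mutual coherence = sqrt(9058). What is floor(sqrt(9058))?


95^2 = 9025 <= 9058 < 9216 = 96^2, so 95 <= sqrt(9058) < 96.
floor(sqrt(9058)) = 95.

95


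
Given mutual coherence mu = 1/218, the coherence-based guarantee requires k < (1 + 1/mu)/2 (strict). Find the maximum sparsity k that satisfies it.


1/mu = 218.
1 + 1/mu = 219.
(1 + 1/mu)/2 = 109.5 is not an integer, so k_max = floor(109.5) = 109.

109


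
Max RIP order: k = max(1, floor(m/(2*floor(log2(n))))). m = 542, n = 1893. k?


floor(log2(1893)) = 10.
2*10 = 20.
m/(2*floor(log2(n))) = 542/20 ≈ 27.1.
floor = 27.
k = max(1, 27) = 27.

27


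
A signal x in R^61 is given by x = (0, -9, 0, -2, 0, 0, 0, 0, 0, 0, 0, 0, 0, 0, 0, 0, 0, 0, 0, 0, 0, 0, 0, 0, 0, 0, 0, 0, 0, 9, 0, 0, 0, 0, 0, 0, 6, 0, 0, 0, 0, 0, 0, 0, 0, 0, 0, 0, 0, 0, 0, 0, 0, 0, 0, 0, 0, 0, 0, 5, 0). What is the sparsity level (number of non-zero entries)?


Non-zero positions: [1, 3, 29, 36, 59].
Sparsity = 5.

5


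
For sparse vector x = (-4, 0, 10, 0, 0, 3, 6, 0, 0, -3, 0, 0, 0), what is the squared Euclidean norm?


Non-zero entries: [(0, -4), (2, 10), (5, 3), (6, 6), (9, -3)]
Squares: [16, 100, 9, 36, 9]
||x||_2^2 = sum = 170.

170


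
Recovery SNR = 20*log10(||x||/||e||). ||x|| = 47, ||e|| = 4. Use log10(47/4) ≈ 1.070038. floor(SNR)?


||x||/||e|| = 47/4.
log10(47/4) ≈ 1.070038.
20*log10(||x||/||e||) ≈ 20*1.070038 = 21.40076.
floor(21.40076) = 21.

21


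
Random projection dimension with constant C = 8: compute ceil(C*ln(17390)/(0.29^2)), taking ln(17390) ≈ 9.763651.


ln(17390) ≈ 9.763651.
eps^2 = 0.29^2 = 0.0841.
C*ln(N)/eps^2 ≈ 8*9.763651/0.0841 ≈ 928.7659.
m = ceil(928.7659) = 929.

929


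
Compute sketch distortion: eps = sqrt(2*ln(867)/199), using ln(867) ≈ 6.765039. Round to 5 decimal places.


ln(867) ≈ 6.765039.
2*ln(N)/m ≈ 2*6.765039/199 ≈ 0.06799034.
eps = sqrt(0.06799034) ≈ 0.2607496 ≈ 0.26075.

0.26075


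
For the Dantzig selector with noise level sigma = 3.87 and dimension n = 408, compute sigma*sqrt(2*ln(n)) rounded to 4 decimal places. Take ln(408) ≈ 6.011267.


ln(408) ≈ 6.011267.
2*ln(n) ≈ 12.022534.
sqrt(2*ln(n)) ≈ sqrt(12.022534) ≈ 3.467353.
threshold ≈ 3.87*3.467353 = 13.41865611 ≈ 13.4187.

13.4187


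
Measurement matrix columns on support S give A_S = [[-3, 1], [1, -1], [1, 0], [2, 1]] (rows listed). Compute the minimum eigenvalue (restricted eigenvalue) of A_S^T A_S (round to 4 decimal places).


A_S^T A_S = [[15, -2], [-2, 3]].
trace = 18.
det = 41.
disc = trace^2 - 4*det = 324 - 4*41 = 160.
sqrt(160) ≈ 12.649111.
lam_min = (18 - sqrt(160))/2 ≈ (18 - 12.649111)/2 = 2.6754445 ≈ 2.6754.

2.6754


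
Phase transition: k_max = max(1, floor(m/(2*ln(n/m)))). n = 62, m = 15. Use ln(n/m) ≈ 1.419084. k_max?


n/m = 62/15.
ln(n/m) ≈ 1.419084.
2*ln(n/m) ≈ 2.838168.
m/(2*ln(n/m)) ≈ 15/2.838168 ≈ 5.2851.
floor = 5.
k_max = max(1, 5) = 5.

5


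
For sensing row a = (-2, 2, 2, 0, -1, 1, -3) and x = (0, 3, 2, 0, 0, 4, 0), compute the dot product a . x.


Non-zero terms: ['2*3', '2*2', '1*4']
Products: [6, 4, 4]
y = sum = 14.

14


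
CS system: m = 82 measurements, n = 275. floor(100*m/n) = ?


100*m/n = 100*82/275 ≈ 29.8182.
floor = 29.

29


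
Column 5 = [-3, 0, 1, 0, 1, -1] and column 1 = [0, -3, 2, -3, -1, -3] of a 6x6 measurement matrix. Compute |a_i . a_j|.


Inner product: -3*0 + 0*-3 + 1*2 + 0*-3 + 1*-1 + -1*-3
Products: [0, 0, 2, 0, -1, 3]
Sum = 4.
|dot| = 4.

4


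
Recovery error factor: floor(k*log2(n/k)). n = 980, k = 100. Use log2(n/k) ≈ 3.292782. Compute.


log2(n/k) = log2(980/100) ≈ 3.292782.
k*log2(n/k) ≈ 100*3.292782 = 329.2782.
floor(329.2782) = 329.

329


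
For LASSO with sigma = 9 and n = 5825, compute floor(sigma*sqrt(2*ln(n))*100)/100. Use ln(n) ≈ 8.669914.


ln(5825) ≈ 8.669914.
2*ln(n) ≈ 17.339828.
sqrt(2*ln(n)) ≈ sqrt(17.339828) ≈ 4.164112.
lambda ≈ 9*4.164112 = 37.477008.
floor(lambda*100)/100 = 37.47.

37.47


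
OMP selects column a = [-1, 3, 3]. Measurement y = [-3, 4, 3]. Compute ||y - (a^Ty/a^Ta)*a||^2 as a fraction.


a^T a = 19.
a^T y = 24.
coeff = 24/19 = 24/19.
||r||^2 = 70/19.

70/19


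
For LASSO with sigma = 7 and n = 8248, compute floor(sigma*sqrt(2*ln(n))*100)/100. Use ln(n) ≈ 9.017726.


ln(8248) ≈ 9.017726.
2*ln(n) ≈ 18.035452.
sqrt(2*ln(n)) ≈ sqrt(18.035452) ≈ 4.246817.
lambda ≈ 7*4.246817 = 29.727719.
floor(lambda*100)/100 = 29.72.

29.72


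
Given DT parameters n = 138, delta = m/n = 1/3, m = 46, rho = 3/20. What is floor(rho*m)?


m = 1/3*138 = 46.
rho = 3/20.
rho*m = 3/20*46 = 6.9.
k = floor(6.9) = 6.

6


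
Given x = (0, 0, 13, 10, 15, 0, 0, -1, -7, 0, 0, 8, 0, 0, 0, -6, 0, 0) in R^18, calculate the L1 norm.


Non-zero entries: [(2, 13), (3, 10), (4, 15), (7, -1), (8, -7), (11, 8), (15, -6)]
Absolute values: [13, 10, 15, 1, 7, 8, 6]
||x||_1 = sum = 60.

60


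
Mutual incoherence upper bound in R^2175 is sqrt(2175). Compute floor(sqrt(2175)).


46^2 = 2116 <= 2175 < 2209 = 47^2, so 46 <= sqrt(2175) < 47.
floor(sqrt(2175)) = 46.

46


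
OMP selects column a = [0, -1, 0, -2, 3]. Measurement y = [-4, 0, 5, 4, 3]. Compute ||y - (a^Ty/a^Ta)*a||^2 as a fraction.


a^T a = 14.
a^T y = 1.
coeff = 1/14 = 1/14.
||r||^2 = 923/14.

923/14


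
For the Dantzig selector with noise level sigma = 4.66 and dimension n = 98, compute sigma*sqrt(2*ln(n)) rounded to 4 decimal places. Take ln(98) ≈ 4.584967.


ln(98) ≈ 4.584967.
2*ln(n) ≈ 9.169934.
sqrt(2*ln(n)) ≈ sqrt(9.169934) ≈ 3.02819.
threshold ≈ 4.66*3.02819 = 14.1113654 ≈ 14.1114.

14.1114


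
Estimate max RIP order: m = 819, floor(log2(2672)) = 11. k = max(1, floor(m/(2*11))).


floor(log2(2672)) = 11.
2*11 = 22.
m/(2*floor(log2(n))) = 819/22 ≈ 37.2273.
floor = 37.
k = max(1, 37) = 37.

37


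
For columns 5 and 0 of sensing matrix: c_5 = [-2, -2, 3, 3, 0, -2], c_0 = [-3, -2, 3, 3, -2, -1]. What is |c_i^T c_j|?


Inner product: -2*-3 + -2*-2 + 3*3 + 3*3 + 0*-2 + -2*-1
Products: [6, 4, 9, 9, 0, 2]
Sum = 30.
|dot| = 30.

30


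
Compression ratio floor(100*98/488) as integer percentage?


100*m/n = 100*98/488 ≈ 20.082.
floor = 20.

20


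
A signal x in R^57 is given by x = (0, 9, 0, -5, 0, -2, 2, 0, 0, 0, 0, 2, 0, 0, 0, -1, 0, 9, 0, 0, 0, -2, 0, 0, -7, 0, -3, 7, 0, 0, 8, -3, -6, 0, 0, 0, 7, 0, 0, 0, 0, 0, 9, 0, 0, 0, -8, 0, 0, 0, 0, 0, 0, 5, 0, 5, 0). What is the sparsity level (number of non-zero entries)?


Non-zero positions: [1, 3, 5, 6, 11, 15, 17, 21, 24, 26, 27, 30, 31, 32, 36, 42, 46, 53, 55].
Sparsity = 19.

19


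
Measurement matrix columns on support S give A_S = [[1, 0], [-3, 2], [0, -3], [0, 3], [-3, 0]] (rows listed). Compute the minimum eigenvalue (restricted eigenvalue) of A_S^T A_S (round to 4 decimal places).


A_S^T A_S = [[19, -6], [-6, 22]].
trace = 41.
det = 382.
disc = trace^2 - 4*det = 1681 - 4*382 = 153.
sqrt(153) ≈ 12.369317.
lam_min = (41 - sqrt(153))/2 ≈ (41 - 12.369317)/2 = 14.3153415 ≈ 14.3153.

14.3153


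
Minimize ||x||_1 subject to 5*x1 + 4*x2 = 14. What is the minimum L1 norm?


Axis intercepts:
  x1 = 14/5, x2 = 0: L1 = 14/5
  x1 = 0, x2 = 7/2: L1 = 7/2
x* = (14/5, 0)
||x*||_1 = 14/5.

14/5


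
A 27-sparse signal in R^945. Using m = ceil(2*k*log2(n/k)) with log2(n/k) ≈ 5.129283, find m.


log2(n/k) = log2(945/27) ≈ 5.129283.
2*k*log2(n/k) ≈ 2*27*5.129283 = 276.981282.
m = ceil(276.981282) = 277.

277


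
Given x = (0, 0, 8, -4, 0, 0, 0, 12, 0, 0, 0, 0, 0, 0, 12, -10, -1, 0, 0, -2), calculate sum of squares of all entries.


Non-zero entries: [(2, 8), (3, -4), (7, 12), (14, 12), (15, -10), (16, -1), (19, -2)]
Squares: [64, 16, 144, 144, 100, 1, 4]
||x||_2^2 = sum = 473.

473


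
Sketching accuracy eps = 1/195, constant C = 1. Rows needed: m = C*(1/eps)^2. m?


1/eps = 195.
(1/eps)^2 = 38025.
m = 1*38025 = 38025.

38025


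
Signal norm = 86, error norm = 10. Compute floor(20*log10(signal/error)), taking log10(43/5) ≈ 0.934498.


||x||/||e|| = 86/10 = 43/5.
log10(43/5) ≈ 0.934498.
20*log10(||x||/||e||) ≈ 20*0.934498 = 18.68996.
floor(18.68996) = 18.

18


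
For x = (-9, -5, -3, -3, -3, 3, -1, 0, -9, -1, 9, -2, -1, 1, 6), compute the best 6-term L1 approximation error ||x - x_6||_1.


Sorted |x_i| descending: [9, 9, 9, 6, 5, 3, 3, 3, 3, 2, 1, 1, 1, 1, 0]
Keep top 6: [9, 9, 9, 6, 5, 3]
Tail entries: [3, 3, 3, 2, 1, 1, 1, 1, 0]
L1 error = sum of tail = 15.

15


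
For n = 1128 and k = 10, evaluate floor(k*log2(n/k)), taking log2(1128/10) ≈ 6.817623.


log2(n/k) = log2(1128/10) ≈ 6.817623.
k*log2(n/k) ≈ 10*6.817623 = 68.17623.
floor(68.17623) = 68.

68


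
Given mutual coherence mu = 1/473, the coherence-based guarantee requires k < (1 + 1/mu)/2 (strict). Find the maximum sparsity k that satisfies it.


1/mu = 473.
1 + 1/mu = 474.
(1 + 1/mu)/2 = 237 is an integer and the inequality is strict, so k_max = 237 - 1 = 236.

236


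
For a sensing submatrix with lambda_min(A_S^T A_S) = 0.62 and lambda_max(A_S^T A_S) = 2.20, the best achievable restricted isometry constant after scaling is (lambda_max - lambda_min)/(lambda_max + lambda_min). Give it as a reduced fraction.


lambda_max - lambda_min = 2.20 - 0.62 = 1.58.
lambda_max + lambda_min = 2.20 + 0.62 = 2.82.
delta = 1.58/2.82 = 158/282 = 79/141.

79/141


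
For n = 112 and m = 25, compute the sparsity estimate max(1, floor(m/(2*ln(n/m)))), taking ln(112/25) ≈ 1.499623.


n/m = 112/25.
ln(n/m) ≈ 1.499623.
2*ln(n/m) ≈ 2.999246.
m/(2*ln(n/m)) ≈ 25/2.999246 ≈ 8.3354.
floor = 8.
k_max = max(1, 8) = 8.

8


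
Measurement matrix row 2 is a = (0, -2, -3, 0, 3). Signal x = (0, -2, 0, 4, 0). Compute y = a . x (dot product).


Non-zero terms: ['-2*-2', '0*4']
Products: [4, 0]
y = sum = 4.

4


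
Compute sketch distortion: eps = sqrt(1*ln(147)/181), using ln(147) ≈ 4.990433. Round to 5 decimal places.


ln(147) ≈ 4.990433.
1*ln(N)/m ≈ 1*4.990433/181 ≈ 0.02757145.
eps = sqrt(0.02757145) ≈ 0.1660465 ≈ 0.16605.

0.16605


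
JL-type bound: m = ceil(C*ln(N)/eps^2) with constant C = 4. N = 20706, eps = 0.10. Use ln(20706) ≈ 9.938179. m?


ln(20706) ≈ 9.938179.
eps^2 = 0.10^2 = 0.01.
C*ln(N)/eps^2 ≈ 4*9.938179/0.01 ≈ 3975.2716.
m = ceil(3975.2716) = 3976.

3976


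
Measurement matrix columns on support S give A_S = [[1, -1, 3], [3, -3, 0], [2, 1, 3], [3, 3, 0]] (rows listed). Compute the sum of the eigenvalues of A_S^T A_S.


Sum of eigenvalues of A_S^T A_S = trace(A_S^T A_S) = sum of squared column norms of A_S.
A_S^T A_S diagonal: [23, 20, 18].
trace = 23 + 20 + 18 = 61.

61


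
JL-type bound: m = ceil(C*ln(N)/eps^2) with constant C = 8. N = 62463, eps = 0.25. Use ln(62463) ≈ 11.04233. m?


ln(62463) ≈ 11.04233.
eps^2 = 0.25^2 = 0.0625.
C*ln(N)/eps^2 ≈ 8*11.04233/0.0625 ≈ 1413.4182.
m = ceil(1413.4182) = 1414.

1414


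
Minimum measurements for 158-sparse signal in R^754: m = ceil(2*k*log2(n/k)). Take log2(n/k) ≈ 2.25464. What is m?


log2(n/k) = log2(754/158) ≈ 2.25464.
2*k*log2(n/k) ≈ 2*158*2.25464 = 712.46624.
m = ceil(712.46624) = 713.

713


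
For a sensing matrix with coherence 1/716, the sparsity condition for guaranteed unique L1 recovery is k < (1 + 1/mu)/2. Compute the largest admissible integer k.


1/mu = 716.
1 + 1/mu = 717.
(1 + 1/mu)/2 = 358.5 is not an integer, so k_max = floor(358.5) = 358.

358


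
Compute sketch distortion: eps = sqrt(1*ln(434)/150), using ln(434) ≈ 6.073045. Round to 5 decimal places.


ln(434) ≈ 6.073045.
1*ln(N)/m ≈ 1*6.073045/150 ≈ 0.04048697.
eps = sqrt(0.04048697) ≈ 0.2012137 ≈ 0.20121.

0.20121


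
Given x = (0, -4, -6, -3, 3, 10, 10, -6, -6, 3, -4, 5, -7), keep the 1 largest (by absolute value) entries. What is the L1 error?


Sorted |x_i| descending: [10, 10, 7, 6, 6, 6, 5, 4, 4, 3, 3, 3, 0]
Keep top 1: [10]
Tail entries: [10, 7, 6, 6, 6, 5, 4, 4, 3, 3, 3, 0]
L1 error = sum of tail = 57.

57


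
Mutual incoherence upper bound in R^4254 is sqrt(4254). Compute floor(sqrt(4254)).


65^2 = 4225 <= 4254 < 4356 = 66^2, so 65 <= sqrt(4254) < 66.
floor(sqrt(4254)) = 65.

65


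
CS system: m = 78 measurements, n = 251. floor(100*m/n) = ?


100*m/n = 100*78/251 ≈ 31.0757.
floor = 31.

31


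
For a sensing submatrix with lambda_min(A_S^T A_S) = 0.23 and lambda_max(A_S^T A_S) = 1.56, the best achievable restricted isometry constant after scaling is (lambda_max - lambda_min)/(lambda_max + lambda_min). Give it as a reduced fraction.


lambda_max - lambda_min = 1.56 - 0.23 = 1.33.
lambda_max + lambda_min = 1.56 + 0.23 = 1.79.
delta = 1.33/1.79 = 133/179.

133/179


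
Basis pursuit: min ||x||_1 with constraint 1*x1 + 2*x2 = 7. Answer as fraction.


Axis intercepts:
  x1 = 7, x2 = 0: L1 = 7
  x1 = 0, x2 = 7/2: L1 = 7/2
x* = (0, 7/2)
||x*||_1 = 7/2.

7/2


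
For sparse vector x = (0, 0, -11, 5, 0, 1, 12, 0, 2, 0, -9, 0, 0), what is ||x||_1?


Non-zero entries: [(2, -11), (3, 5), (5, 1), (6, 12), (8, 2), (10, -9)]
Absolute values: [11, 5, 1, 12, 2, 9]
||x||_1 = sum = 40.

40


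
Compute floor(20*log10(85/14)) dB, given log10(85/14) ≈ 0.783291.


||x||/||e|| = 85/14.
log10(85/14) ≈ 0.783291.
20*log10(||x||/||e||) ≈ 20*0.783291 = 15.66582.
floor(15.66582) = 15.

15


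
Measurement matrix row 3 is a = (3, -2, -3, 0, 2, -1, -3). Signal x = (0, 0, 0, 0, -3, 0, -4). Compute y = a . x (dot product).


Non-zero terms: ['2*-3', '-3*-4']
Products: [-6, 12]
y = sum = 6.

6


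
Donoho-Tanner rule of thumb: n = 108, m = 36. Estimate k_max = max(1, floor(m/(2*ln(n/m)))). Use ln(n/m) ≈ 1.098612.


n/m = 108/36 = 3.
ln(n/m) ≈ 1.098612.
2*ln(n/m) ≈ 2.197224.
m/(2*ln(n/m)) ≈ 36/2.197224 ≈ 16.3843.
floor = 16.
k_max = max(1, 16) = 16.

16


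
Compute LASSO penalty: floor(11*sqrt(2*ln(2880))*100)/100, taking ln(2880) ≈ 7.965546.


ln(2880) ≈ 7.965546.
2*ln(n) ≈ 15.931092.
sqrt(2*ln(n)) ≈ sqrt(15.931092) ≈ 3.991377.
lambda ≈ 11*3.991377 = 43.905147.
floor(lambda*100)/100 = 43.90.

43.90


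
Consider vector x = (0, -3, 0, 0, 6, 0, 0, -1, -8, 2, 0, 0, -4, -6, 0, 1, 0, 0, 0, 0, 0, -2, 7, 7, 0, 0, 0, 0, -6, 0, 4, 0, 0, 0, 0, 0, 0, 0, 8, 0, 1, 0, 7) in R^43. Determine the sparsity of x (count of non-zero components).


Non-zero positions: [1, 4, 7, 8, 9, 12, 13, 15, 21, 22, 23, 28, 30, 38, 40, 42].
Sparsity = 16.

16


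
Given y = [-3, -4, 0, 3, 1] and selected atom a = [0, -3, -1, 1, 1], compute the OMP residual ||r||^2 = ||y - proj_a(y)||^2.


a^T a = 12.
a^T y = 16.
coeff = 16/12 = 4/3.
||r||^2 = 41/3.

41/3


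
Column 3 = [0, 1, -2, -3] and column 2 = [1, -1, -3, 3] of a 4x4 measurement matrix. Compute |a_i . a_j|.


Inner product: 0*1 + 1*-1 + -2*-3 + -3*3
Products: [0, -1, 6, -9]
Sum = -4.
|dot| = 4.

4


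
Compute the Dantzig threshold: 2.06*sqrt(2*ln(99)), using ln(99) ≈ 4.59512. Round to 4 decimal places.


ln(99) ≈ 4.59512.
2*ln(n) ≈ 9.19024.
sqrt(2*ln(n)) ≈ sqrt(9.19024) ≈ 3.031541.
threshold ≈ 2.06*3.031541 = 6.24497446 ≈ 6.2450.

6.2450


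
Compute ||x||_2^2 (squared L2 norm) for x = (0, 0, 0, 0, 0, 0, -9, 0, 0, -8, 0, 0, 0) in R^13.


Non-zero entries: [(6, -9), (9, -8)]
Squares: [81, 64]
||x||_2^2 = sum = 145.

145


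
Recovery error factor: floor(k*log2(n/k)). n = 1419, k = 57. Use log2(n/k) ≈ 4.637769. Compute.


log2(n/k) = log2(1419/57) ≈ 4.637769.
k*log2(n/k) ≈ 57*4.637769 = 264.352833.
floor(264.352833) = 264.

264


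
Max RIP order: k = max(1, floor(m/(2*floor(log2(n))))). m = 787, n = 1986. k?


floor(log2(1986)) = 10.
2*10 = 20.
m/(2*floor(log2(n))) = 787/20 ≈ 39.35.
floor = 39.
k = max(1, 39) = 39.

39


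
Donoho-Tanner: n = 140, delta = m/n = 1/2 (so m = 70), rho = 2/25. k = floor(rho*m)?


m = 1/2*140 = 70.
rho = 2/25.
rho*m = 2/25*70 = 5.6.
k = floor(5.6) = 5.

5


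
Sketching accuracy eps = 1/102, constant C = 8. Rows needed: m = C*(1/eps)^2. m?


1/eps = 102.
(1/eps)^2 = 10404.
m = 8*10404 = 83232.

83232


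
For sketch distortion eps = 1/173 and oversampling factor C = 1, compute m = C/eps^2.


1/eps = 173.
(1/eps)^2 = 29929.
m = 1*29929 = 29929.

29929


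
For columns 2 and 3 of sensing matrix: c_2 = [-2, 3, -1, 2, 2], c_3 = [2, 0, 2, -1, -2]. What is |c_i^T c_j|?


Inner product: -2*2 + 3*0 + -1*2 + 2*-1 + 2*-2
Products: [-4, 0, -2, -2, -4]
Sum = -12.
|dot| = 12.

12


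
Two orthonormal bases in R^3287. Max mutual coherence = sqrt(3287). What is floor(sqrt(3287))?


57^2 = 3249 <= 3287 < 3364 = 58^2, so 57 <= sqrt(3287) < 58.
floor(sqrt(3287)) = 57.

57


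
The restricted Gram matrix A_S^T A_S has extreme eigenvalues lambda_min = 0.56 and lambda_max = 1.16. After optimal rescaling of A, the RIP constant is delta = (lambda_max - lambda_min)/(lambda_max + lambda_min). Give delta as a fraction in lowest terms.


lambda_max - lambda_min = 1.16 - 0.56 = 0.60.
lambda_max + lambda_min = 1.16 + 0.56 = 1.72.
delta = 0.60/1.72 = 60/172 = 15/43.

15/43


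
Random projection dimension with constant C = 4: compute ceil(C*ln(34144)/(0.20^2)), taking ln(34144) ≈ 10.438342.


ln(34144) ≈ 10.438342.
eps^2 = 0.20^2 = 0.04.
C*ln(N)/eps^2 ≈ 4*10.438342/0.04 ≈ 1043.8342.
m = ceil(1043.8342) = 1044.

1044


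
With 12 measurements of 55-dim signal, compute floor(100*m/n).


100*m/n = 100*12/55 ≈ 21.8182.
floor = 21.

21


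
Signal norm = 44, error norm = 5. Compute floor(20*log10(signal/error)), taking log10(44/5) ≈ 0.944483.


||x||/||e|| = 44/5.
log10(44/5) ≈ 0.944483.
20*log10(||x||/||e||) ≈ 20*0.944483 = 18.88966.
floor(18.88966) = 18.

18


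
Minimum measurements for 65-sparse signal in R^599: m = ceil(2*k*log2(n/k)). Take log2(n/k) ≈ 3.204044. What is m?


log2(n/k) = log2(599/65) ≈ 3.204044.
2*k*log2(n/k) ≈ 2*65*3.204044 = 416.52572.
m = ceil(416.52572) = 417.

417


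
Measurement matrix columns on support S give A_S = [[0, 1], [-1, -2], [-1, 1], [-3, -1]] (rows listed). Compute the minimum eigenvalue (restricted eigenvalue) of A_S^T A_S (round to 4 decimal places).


A_S^T A_S = [[11, 4], [4, 7]].
trace = 18.
det = 61.
disc = trace^2 - 4*det = 324 - 4*61 = 80.
sqrt(80) ≈ 8.944272.
lam_min = (18 - sqrt(80))/2 ≈ (18 - 8.944272)/2 = 4.527864 ≈ 4.5279.

4.5279


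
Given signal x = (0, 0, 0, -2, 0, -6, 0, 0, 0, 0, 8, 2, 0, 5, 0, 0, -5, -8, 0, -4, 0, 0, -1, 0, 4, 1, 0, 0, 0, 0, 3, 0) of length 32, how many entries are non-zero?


Non-zero positions: [3, 5, 10, 11, 13, 16, 17, 19, 22, 24, 25, 30].
Sparsity = 12.

12


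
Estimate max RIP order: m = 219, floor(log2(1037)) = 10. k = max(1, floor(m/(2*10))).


floor(log2(1037)) = 10.
2*10 = 20.
m/(2*floor(log2(n))) = 219/20 ≈ 10.95.
floor = 10.
k = max(1, 10) = 10.

10


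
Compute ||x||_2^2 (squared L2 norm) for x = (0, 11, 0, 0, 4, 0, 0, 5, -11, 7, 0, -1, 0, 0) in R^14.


Non-zero entries: [(1, 11), (4, 4), (7, 5), (8, -11), (9, 7), (11, -1)]
Squares: [121, 16, 25, 121, 49, 1]
||x||_2^2 = sum = 333.

333


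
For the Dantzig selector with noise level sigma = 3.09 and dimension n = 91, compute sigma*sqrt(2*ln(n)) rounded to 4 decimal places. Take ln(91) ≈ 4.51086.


ln(91) ≈ 4.51086.
2*ln(n) ≈ 9.02172.
sqrt(2*ln(n)) ≈ sqrt(9.02172) ≈ 3.003618.
threshold ≈ 3.09*3.003618 = 9.28117962 ≈ 9.2812.

9.2812


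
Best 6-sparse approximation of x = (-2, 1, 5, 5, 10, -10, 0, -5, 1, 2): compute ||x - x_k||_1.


Sorted |x_i| descending: [10, 10, 5, 5, 5, 2, 2, 1, 1, 0]
Keep top 6: [10, 10, 5, 5, 5, 2]
Tail entries: [2, 1, 1, 0]
L1 error = sum of tail = 4.

4


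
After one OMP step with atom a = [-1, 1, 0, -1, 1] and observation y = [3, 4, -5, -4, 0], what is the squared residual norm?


a^T a = 4.
a^T y = 5.
coeff = 5/4 = 5/4.
||r||^2 = 239/4.

239/4


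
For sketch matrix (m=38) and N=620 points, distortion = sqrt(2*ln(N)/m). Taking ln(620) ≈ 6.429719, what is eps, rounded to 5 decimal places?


ln(620) ≈ 6.429719.
2*ln(N)/m ≈ 2*6.429719/38 ≈ 0.33840626.
eps = sqrt(0.33840626) ≈ 0.581727 ≈ 0.58173.

0.58173


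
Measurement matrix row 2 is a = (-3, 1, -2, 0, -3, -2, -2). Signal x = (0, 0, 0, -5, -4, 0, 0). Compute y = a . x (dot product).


Non-zero terms: ['0*-5', '-3*-4']
Products: [0, 12]
y = sum = 12.

12


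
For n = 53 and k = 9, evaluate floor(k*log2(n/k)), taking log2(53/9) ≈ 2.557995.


log2(n/k) = log2(53/9) ≈ 2.557995.
k*log2(n/k) ≈ 9*2.557995 = 23.021955.
floor(23.021955) = 23.

23


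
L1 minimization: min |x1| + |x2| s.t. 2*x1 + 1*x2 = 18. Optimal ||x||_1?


Axis intercepts:
  x1 = 9, x2 = 0: L1 = 9
  x1 = 0, x2 = 18: L1 = 18
x* = (9, 0)
||x*||_1 = 9.

9


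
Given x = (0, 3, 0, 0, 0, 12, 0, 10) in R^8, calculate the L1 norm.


Non-zero entries: [(1, 3), (5, 12), (7, 10)]
Absolute values: [3, 12, 10]
||x||_1 = sum = 25.

25


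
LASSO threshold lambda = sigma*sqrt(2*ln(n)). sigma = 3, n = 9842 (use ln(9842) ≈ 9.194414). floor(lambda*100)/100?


ln(9842) ≈ 9.194414.
2*ln(n) ≈ 18.388828.
sqrt(2*ln(n)) ≈ sqrt(18.388828) ≈ 4.28822.
lambda ≈ 3*4.28822 = 12.86466.
floor(lambda*100)/100 = 12.86.

12.86


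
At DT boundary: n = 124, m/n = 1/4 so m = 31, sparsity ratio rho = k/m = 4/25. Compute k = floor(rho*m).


m = 1/4*124 = 31.
rho = 4/25.
rho*m = 4/25*31 = 4.96.
k = floor(4.96) = 4.

4


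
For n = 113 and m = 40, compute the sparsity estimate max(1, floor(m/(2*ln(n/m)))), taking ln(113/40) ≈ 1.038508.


n/m = 113/40.
ln(n/m) ≈ 1.038508.
2*ln(n/m) ≈ 2.077016.
m/(2*ln(n/m)) ≈ 40/2.077016 ≈ 19.2584.
floor = 19.
k_max = max(1, 19) = 19.

19


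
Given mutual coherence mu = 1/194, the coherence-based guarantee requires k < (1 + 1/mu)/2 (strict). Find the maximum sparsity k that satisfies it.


1/mu = 194.
1 + 1/mu = 195.
(1 + 1/mu)/2 = 97.5 is not an integer, so k_max = floor(97.5) = 97.

97


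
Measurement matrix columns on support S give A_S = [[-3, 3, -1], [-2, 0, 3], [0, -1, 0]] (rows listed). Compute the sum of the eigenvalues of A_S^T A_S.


Sum of eigenvalues of A_S^T A_S = trace(A_S^T A_S) = sum of squared column norms of A_S.
A_S^T A_S diagonal: [13, 10, 10].
trace = 13 + 10 + 10 = 33.

33


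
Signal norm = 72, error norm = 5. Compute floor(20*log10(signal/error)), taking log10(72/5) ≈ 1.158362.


||x||/||e|| = 72/5.
log10(72/5) ≈ 1.158362.
20*log10(||x||/||e||) ≈ 20*1.158362 = 23.16724.
floor(23.16724) = 23.

23


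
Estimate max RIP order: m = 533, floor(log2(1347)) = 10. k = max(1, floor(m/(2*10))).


floor(log2(1347)) = 10.
2*10 = 20.
m/(2*floor(log2(n))) = 533/20 ≈ 26.65.
floor = 26.
k = max(1, 26) = 26.

26


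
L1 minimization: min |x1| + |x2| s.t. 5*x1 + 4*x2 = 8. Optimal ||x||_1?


Axis intercepts:
  x1 = 8/5, x2 = 0: L1 = 8/5
  x1 = 0, x2 = 2: L1 = 2
x* = (8/5, 0)
||x*||_1 = 8/5.

8/5


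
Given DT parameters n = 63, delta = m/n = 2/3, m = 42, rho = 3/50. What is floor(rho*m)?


m = 2/3*63 = 42.
rho = 3/50.
rho*m = 3/50*42 = 2.52.
k = floor(2.52) = 2.

2


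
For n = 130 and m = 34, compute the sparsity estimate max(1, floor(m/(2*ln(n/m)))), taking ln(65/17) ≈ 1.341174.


n/m = 130/34 = 65/17.
ln(n/m) ≈ 1.341174.
2*ln(n/m) ≈ 2.682348.
m/(2*ln(n/m)) ≈ 34/2.682348 ≈ 12.6755.
floor = 12.
k_max = max(1, 12) = 12.

12


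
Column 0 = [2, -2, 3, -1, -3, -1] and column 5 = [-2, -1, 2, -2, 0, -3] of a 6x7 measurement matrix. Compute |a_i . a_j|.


Inner product: 2*-2 + -2*-1 + 3*2 + -1*-2 + -3*0 + -1*-3
Products: [-4, 2, 6, 2, 0, 3]
Sum = 9.
|dot| = 9.

9


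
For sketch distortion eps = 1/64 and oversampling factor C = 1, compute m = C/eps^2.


1/eps = 64.
(1/eps)^2 = 4096.
m = 1*4096 = 4096.

4096


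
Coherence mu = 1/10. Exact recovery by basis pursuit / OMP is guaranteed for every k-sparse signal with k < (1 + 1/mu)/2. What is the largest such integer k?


1/mu = 10.
1 + 1/mu = 11.
(1 + 1/mu)/2 = 5.5 is not an integer, so k_max = floor(5.5) = 5.

5


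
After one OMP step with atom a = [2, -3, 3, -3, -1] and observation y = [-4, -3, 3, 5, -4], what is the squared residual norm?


a^T a = 32.
a^T y = -1.
coeff = -1/32 = -1/32.
||r||^2 = 2399/32.

2399/32


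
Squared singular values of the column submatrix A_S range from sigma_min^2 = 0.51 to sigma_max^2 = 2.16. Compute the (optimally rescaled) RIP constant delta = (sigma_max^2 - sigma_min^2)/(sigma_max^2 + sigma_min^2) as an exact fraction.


lambda_max - lambda_min = 2.16 - 0.51 = 1.65.
lambda_max + lambda_min = 2.16 + 0.51 = 2.67.
delta = 1.65/2.67 = 165/267 = 55/89.

55/89


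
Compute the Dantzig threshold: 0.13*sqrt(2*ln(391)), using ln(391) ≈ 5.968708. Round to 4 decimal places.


ln(391) ≈ 5.968708.
2*ln(n) ≈ 11.937416.
sqrt(2*ln(n)) ≈ sqrt(11.937416) ≈ 3.455057.
threshold ≈ 0.13*3.455057 = 0.44915741 ≈ 0.4492.

0.4492


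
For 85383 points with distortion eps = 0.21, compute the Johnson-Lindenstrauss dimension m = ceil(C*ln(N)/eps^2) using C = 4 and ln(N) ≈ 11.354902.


ln(85383) ≈ 11.354902.
eps^2 = 0.21^2 = 0.0441.
C*ln(N)/eps^2 ≈ 4*11.354902/0.0441 ≈ 1029.9231.
m = ceil(1029.9231) = 1030.

1030


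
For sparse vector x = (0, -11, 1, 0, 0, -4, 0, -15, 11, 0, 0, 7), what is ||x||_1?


Non-zero entries: [(1, -11), (2, 1), (5, -4), (7, -15), (8, 11), (11, 7)]
Absolute values: [11, 1, 4, 15, 11, 7]
||x||_1 = sum = 49.

49


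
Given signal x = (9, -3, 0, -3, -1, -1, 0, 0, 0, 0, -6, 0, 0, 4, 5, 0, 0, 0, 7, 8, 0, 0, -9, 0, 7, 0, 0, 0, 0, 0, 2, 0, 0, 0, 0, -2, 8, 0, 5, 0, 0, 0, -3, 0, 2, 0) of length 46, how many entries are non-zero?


Non-zero positions: [0, 1, 3, 4, 5, 10, 13, 14, 18, 19, 22, 24, 30, 35, 36, 38, 42, 44].
Sparsity = 18.

18


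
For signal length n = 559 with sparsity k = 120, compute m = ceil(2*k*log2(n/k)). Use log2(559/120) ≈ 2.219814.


log2(n/k) = log2(559/120) ≈ 2.219814.
2*k*log2(n/k) ≈ 2*120*2.219814 = 532.75536.
m = ceil(532.75536) = 533.

533


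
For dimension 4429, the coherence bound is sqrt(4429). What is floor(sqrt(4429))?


66^2 = 4356 <= 4429 < 4489 = 67^2, so 66 <= sqrt(4429) < 67.
floor(sqrt(4429)) = 66.

66


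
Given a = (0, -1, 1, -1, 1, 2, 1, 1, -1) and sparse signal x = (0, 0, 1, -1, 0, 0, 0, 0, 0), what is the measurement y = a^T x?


Non-zero terms: ['1*1', '-1*-1']
Products: [1, 1]
y = sum = 2.

2


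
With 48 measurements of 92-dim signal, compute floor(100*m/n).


100*m/n = 100*48/92 ≈ 52.1739.
floor = 52.

52


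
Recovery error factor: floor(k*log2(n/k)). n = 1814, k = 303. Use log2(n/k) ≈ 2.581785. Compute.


log2(n/k) = log2(1814/303) ≈ 2.581785.
k*log2(n/k) ≈ 303*2.581785 = 782.280855.
floor(782.280855) = 782.

782


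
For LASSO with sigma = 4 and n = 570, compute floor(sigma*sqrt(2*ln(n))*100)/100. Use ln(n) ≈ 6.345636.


ln(570) ≈ 6.345636.
2*ln(n) ≈ 12.691272.
sqrt(2*ln(n)) ≈ sqrt(12.691272) ≈ 3.562481.
lambda ≈ 4*3.562481 = 14.249924.
floor(lambda*100)/100 = 14.24.

14.24


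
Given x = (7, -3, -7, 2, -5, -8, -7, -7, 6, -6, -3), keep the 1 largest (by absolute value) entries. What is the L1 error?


Sorted |x_i| descending: [8, 7, 7, 7, 7, 6, 6, 5, 3, 3, 2]
Keep top 1: [8]
Tail entries: [7, 7, 7, 7, 6, 6, 5, 3, 3, 2]
L1 error = sum of tail = 53.

53


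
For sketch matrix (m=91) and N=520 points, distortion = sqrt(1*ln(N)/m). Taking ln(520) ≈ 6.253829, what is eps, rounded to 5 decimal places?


ln(520) ≈ 6.253829.
1*ln(N)/m ≈ 1*6.253829/91 ≈ 0.0687234.
eps = sqrt(0.0687234) ≈ 0.2621515 ≈ 0.26215.

0.26215


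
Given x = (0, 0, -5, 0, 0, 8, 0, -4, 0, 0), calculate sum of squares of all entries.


Non-zero entries: [(2, -5), (5, 8), (7, -4)]
Squares: [25, 64, 16]
||x||_2^2 = sum = 105.

105


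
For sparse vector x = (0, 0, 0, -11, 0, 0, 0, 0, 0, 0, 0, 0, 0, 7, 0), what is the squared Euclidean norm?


Non-zero entries: [(3, -11), (13, 7)]
Squares: [121, 49]
||x||_2^2 = sum = 170.

170


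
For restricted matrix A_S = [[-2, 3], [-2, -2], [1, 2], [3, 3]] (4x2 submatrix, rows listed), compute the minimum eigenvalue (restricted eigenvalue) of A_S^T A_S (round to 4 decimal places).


A_S^T A_S = [[18, 9], [9, 26]].
trace = 44.
det = 387.
disc = trace^2 - 4*det = 1936 - 4*387 = 388.
sqrt(388) ≈ 19.697716.
lam_min = (44 - sqrt(388))/2 ≈ (44 - 19.697716)/2 = 12.151142 ≈ 12.1511.

12.1511


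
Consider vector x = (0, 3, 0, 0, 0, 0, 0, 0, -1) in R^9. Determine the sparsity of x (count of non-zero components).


Non-zero positions: [1, 8].
Sparsity = 2.

2


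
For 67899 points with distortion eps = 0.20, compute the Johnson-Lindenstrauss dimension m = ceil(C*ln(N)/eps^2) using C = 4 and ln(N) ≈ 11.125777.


ln(67899) ≈ 11.125777.
eps^2 = 0.20^2 = 0.04.
C*ln(N)/eps^2 ≈ 4*11.125777/0.04 ≈ 1112.5777.
m = ceil(1112.5777) = 1113.

1113


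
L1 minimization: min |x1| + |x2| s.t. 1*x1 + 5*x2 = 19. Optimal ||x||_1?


Axis intercepts:
  x1 = 19, x2 = 0: L1 = 19
  x1 = 0, x2 = 19/5: L1 = 19/5
x* = (0, 19/5)
||x*||_1 = 19/5.

19/5


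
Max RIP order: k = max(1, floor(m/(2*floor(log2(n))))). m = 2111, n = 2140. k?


floor(log2(2140)) = 11.
2*11 = 22.
m/(2*floor(log2(n))) = 2111/22 ≈ 95.9545.
floor = 95.
k = max(1, 95) = 95.

95


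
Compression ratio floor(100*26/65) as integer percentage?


100*m/n = 100*26/65 ≈ 40.0.
floor = 40.

40


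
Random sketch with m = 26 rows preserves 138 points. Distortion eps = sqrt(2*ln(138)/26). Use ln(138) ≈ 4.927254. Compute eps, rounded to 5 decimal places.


ln(138) ≈ 4.927254.
2*ln(N)/m ≈ 2*4.927254/26 ≈ 0.37901954.
eps = sqrt(0.37901954) ≈ 0.6156456 ≈ 0.61565.

0.61565


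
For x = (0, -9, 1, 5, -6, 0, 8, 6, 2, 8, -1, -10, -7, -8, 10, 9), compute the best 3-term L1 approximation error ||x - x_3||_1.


Sorted |x_i| descending: [10, 10, 9, 9, 8, 8, 8, 7, 6, 6, 5, 2, 1, 1, 0, 0]
Keep top 3: [10, 10, 9]
Tail entries: [9, 8, 8, 8, 7, 6, 6, 5, 2, 1, 1, 0, 0]
L1 error = sum of tail = 61.

61


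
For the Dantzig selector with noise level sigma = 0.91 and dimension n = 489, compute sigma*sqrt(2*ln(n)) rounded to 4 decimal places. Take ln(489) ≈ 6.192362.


ln(489) ≈ 6.192362.
2*ln(n) ≈ 12.384724.
sqrt(2*ln(n)) ≈ sqrt(12.384724) ≈ 3.519194.
threshold ≈ 0.91*3.519194 = 3.20246654 ≈ 3.2025.

3.2025


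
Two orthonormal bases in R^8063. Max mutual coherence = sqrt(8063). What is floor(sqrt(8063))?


89^2 = 7921 <= 8063 < 8100 = 90^2, so 89 <= sqrt(8063) < 90.
floor(sqrt(8063)) = 89.

89


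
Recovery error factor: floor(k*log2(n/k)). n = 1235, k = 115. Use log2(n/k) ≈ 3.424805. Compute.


log2(n/k) = log2(1235/115) ≈ 3.424805.
k*log2(n/k) ≈ 115*3.424805 = 393.852575.
floor(393.852575) = 393.

393


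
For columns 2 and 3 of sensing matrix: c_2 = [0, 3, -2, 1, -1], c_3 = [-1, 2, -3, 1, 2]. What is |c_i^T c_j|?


Inner product: 0*-1 + 3*2 + -2*-3 + 1*1 + -1*2
Products: [0, 6, 6, 1, -2]
Sum = 11.
|dot| = 11.

11


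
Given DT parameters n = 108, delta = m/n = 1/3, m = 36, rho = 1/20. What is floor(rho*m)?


m = 1/3*108 = 36.
rho = 1/20.
rho*m = 1/20*36 = 1.8.
k = floor(1.8) = 1.

1


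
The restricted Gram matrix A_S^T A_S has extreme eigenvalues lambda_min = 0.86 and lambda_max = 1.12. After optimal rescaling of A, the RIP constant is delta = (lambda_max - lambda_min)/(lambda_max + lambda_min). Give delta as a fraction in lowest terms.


lambda_max - lambda_min = 1.12 - 0.86 = 0.26.
lambda_max + lambda_min = 1.12 + 0.86 = 1.98.
delta = 0.26/1.98 = 26/198 = 13/99.

13/99


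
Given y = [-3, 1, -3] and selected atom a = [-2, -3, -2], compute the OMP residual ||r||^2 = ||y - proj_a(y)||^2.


a^T a = 17.
a^T y = 9.
coeff = 9/17 = 9/17.
||r||^2 = 242/17.

242/17


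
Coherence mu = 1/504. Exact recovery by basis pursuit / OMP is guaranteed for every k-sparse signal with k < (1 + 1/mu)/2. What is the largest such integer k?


1/mu = 504.
1 + 1/mu = 505.
(1 + 1/mu)/2 = 252.5 is not an integer, so k_max = floor(252.5) = 252.

252


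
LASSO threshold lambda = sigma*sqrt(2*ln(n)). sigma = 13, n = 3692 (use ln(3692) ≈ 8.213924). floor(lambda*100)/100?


ln(3692) ≈ 8.213924.
2*ln(n) ≈ 16.427848.
sqrt(2*ln(n)) ≈ sqrt(16.427848) ≈ 4.053128.
lambda ≈ 13*4.053128 = 52.690664.
floor(lambda*100)/100 = 52.69.

52.69


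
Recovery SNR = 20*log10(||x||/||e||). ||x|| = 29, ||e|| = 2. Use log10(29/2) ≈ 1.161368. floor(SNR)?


||x||/||e|| = 29/2.
log10(29/2) ≈ 1.161368.
20*log10(||x||/||e||) ≈ 20*1.161368 = 23.22736.
floor(23.22736) = 23.

23


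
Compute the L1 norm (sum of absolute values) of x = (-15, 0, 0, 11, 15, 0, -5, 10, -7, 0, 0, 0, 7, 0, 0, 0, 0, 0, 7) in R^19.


Non-zero entries: [(0, -15), (3, 11), (4, 15), (6, -5), (7, 10), (8, -7), (12, 7), (18, 7)]
Absolute values: [15, 11, 15, 5, 10, 7, 7, 7]
||x||_1 = sum = 77.

77


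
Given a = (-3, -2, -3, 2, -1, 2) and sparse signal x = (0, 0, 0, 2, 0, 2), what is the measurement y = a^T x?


Non-zero terms: ['2*2', '2*2']
Products: [4, 4]
y = sum = 8.

8


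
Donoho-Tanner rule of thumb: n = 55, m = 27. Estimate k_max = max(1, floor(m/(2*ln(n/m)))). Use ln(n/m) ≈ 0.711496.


n/m = 55/27.
ln(n/m) ≈ 0.711496.
2*ln(n/m) ≈ 1.422992.
m/(2*ln(n/m)) ≈ 27/1.422992 ≈ 18.9741.
floor = 18.
k_max = max(1, 18) = 18.

18


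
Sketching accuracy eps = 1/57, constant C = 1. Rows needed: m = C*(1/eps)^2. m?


1/eps = 57.
(1/eps)^2 = 3249.
m = 1*3249 = 3249.

3249


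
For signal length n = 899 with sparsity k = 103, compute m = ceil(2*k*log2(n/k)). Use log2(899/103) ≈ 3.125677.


log2(n/k) = log2(899/103) ≈ 3.125677.
2*k*log2(n/k) ≈ 2*103*3.125677 = 643.889462.
m = ceil(643.889462) = 644.

644
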